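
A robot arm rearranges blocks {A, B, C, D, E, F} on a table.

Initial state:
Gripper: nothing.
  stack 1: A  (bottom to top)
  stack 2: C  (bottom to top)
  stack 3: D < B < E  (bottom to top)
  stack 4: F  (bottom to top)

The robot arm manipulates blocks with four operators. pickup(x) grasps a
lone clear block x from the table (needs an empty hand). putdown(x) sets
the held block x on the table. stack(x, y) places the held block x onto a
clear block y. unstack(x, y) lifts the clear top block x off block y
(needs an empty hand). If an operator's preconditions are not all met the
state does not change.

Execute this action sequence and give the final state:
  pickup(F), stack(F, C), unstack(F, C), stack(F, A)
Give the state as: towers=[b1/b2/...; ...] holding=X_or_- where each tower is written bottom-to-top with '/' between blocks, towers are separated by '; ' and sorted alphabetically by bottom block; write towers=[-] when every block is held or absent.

towers=[A/F; C; D/B/E] holding=-

step 1 (pickup(F)): towers=[A; C; D/B/E] holding=F
step 2 (stack(F, C)): towers=[A; C/F; D/B/E] holding=-
step 3 (unstack(F, C)): towers=[A; C; D/B/E] holding=F
step 4 (stack(F, A)): towers=[A/F; C; D/B/E] holding=-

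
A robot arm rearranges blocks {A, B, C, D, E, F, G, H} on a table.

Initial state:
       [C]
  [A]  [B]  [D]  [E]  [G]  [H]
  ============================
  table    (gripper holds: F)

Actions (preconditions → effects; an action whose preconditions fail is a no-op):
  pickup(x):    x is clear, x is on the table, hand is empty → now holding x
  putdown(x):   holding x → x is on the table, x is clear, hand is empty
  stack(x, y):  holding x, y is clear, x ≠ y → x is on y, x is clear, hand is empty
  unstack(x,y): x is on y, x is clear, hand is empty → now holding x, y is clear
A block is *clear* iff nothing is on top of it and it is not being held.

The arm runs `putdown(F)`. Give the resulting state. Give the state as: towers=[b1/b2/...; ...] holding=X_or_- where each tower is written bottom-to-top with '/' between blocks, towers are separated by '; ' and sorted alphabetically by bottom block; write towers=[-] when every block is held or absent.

before: towers=[A; B/C; D; E; G; H] holding=F
pre[putdown(F)]: holding(F) ✓
all met → apply putdown(F)
after:  towers=[A; B/C; D; E; F; G; H] holding=-

towers=[A; B/C; D; E; F; G; H] holding=-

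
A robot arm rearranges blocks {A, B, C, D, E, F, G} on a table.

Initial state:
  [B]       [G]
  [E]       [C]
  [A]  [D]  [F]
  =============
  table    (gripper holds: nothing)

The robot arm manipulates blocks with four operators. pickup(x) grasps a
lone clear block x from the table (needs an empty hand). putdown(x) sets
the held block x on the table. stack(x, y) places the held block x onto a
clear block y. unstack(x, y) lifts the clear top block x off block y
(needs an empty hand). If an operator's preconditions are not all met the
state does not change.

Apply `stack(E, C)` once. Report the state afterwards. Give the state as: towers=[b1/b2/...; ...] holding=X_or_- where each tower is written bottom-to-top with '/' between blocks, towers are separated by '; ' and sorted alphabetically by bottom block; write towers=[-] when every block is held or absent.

before: towers=[A/E/B; D; F/C/G] holding=-
pre[stack(E, C)]: holding(E) fail, clear(C) fail, E≠C ok
holding(E), clear(C) unmet → stack(E, C) is a no-op
after:  towers=[A/E/B; D; F/C/G] holding=-

towers=[A/E/B; D; F/C/G] holding=-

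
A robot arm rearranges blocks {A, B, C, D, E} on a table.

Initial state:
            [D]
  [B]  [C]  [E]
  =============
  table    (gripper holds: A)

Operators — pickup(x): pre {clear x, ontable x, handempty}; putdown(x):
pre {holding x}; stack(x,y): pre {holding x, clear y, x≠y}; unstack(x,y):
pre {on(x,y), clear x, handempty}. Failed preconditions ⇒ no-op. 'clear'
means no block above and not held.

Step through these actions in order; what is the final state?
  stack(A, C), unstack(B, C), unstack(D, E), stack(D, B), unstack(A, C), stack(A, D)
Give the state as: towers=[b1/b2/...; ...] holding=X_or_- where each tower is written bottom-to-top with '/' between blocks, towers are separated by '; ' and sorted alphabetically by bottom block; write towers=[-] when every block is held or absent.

towers=[B/D/A; C; E] holding=-

step 1 (stack(A, C)): towers=[B; C/A; E/D] holding=-
step 2 (unstack(B, C)) [no-op]: towers=[B; C/A; E/D] holding=-
step 3 (unstack(D, E)): towers=[B; C/A; E] holding=D
step 4 (stack(D, B)): towers=[B/D; C/A; E] holding=-
step 5 (unstack(A, C)): towers=[B/D; C; E] holding=A
step 6 (stack(A, D)): towers=[B/D/A; C; E] holding=-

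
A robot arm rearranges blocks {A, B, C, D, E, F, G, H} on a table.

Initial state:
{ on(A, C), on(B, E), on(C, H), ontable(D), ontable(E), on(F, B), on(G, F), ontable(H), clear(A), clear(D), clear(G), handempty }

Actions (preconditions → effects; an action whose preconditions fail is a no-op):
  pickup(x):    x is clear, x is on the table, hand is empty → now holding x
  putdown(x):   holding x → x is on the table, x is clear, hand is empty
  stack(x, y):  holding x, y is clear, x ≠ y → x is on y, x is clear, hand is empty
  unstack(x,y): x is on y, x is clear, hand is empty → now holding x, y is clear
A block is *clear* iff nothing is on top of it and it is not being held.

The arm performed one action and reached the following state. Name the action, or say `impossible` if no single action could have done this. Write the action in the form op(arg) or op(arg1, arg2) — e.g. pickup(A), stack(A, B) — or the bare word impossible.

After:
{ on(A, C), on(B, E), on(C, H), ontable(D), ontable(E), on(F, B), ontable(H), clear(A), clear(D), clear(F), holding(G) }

unstack(G, F)

target: towers=[D; E/B/F; H/C/A] holding=G
     unstack(G, F) → towers=[D; E/B/F; H/C/A] holding=G  ← match
     unstack(A, C) → towers=[D; E/B/F/G; H/C] holding=A
         pickup(D) → towers=[E/B/F/G; H/C/A] holding=D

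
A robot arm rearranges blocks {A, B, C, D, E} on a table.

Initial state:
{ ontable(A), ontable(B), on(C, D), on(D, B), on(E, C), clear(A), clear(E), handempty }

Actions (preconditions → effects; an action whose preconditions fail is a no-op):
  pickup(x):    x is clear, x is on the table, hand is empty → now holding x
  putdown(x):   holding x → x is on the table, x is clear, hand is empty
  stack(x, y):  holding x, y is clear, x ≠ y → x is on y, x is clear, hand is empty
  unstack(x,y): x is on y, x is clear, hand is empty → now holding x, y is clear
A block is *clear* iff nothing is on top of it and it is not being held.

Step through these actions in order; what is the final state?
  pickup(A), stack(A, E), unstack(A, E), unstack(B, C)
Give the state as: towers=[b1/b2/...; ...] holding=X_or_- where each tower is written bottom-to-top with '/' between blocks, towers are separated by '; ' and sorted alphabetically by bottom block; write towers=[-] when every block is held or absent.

step 1 (pickup(A)): towers=[B/D/C/E] holding=A
step 2 (stack(A, E)): towers=[B/D/C/E/A] holding=-
step 3 (unstack(A, E)): towers=[B/D/C/E] holding=A
step 4 (unstack(B, C)) [no-op]: towers=[B/D/C/E] holding=A

towers=[B/D/C/E] holding=A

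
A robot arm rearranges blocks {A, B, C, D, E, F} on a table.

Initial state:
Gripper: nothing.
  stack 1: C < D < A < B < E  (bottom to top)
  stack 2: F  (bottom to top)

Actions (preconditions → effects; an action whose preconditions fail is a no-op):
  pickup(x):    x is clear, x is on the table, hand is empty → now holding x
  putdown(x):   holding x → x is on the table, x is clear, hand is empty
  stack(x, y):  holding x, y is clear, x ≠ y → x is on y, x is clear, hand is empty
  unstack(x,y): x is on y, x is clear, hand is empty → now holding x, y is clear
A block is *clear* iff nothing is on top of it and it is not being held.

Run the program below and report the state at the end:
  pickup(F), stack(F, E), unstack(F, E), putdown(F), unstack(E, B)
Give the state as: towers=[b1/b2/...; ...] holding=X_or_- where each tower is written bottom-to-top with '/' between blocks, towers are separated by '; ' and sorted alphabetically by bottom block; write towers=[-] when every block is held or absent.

step 1 (pickup(F)): towers=[C/D/A/B/E] holding=F
step 2 (stack(F, E)): towers=[C/D/A/B/E/F] holding=-
step 3 (unstack(F, E)): towers=[C/D/A/B/E] holding=F
step 4 (putdown(F)): towers=[C/D/A/B/E; F] holding=-
step 5 (unstack(E, B)): towers=[C/D/A/B; F] holding=E

towers=[C/D/A/B; F] holding=E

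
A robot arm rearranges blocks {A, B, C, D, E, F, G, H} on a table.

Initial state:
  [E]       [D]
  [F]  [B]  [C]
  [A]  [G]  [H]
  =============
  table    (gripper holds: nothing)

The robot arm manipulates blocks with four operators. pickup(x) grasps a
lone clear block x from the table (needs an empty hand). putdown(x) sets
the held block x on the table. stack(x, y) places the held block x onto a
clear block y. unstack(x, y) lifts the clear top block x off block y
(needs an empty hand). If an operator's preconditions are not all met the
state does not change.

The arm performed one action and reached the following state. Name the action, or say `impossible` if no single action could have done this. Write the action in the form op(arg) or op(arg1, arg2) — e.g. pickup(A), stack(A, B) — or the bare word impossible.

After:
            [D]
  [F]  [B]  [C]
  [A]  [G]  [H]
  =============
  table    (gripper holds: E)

unstack(E, F)

target: towers=[A/F; G/B; H/C/D] holding=E
     unstack(E, F) → towers=[A/F; G/B; H/C/D] holding=E  ← match
     unstack(B, G) → towers=[A/F/E; G; H/C/D] holding=B
     unstack(D, C) → towers=[A/F/E; G/B; H/C] holding=D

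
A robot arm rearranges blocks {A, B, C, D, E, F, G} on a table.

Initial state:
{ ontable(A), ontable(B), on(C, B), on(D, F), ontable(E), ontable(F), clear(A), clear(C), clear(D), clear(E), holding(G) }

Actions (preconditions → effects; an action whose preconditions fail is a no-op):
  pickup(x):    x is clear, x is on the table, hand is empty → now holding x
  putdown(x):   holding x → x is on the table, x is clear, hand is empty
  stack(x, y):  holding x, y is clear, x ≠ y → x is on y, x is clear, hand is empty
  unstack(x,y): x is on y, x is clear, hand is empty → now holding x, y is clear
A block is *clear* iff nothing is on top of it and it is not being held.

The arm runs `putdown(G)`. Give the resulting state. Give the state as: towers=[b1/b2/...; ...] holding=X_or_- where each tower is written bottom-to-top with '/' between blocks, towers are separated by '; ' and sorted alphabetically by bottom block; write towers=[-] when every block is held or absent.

before: towers=[A; B/C; E; F/D] holding=G
pre[putdown(G)]: holding(G) ✓
all met → apply putdown(G)
after:  towers=[A; B/C; E; F/D; G] holding=-

towers=[A; B/C; E; F/D; G] holding=-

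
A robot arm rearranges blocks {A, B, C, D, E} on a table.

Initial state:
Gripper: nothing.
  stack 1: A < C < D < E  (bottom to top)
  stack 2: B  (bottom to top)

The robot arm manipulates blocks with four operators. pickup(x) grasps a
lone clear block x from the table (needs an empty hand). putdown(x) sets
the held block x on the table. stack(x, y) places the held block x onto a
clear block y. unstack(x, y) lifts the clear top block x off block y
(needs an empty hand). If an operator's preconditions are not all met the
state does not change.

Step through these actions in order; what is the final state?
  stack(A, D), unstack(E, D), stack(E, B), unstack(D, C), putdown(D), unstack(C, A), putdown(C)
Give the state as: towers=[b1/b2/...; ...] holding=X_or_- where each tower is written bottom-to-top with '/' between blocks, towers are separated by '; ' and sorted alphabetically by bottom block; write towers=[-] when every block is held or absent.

step 1 (stack(A, D)) [no-op]: towers=[A/C/D/E; B] holding=-
step 2 (unstack(E, D)): towers=[A/C/D; B] holding=E
step 3 (stack(E, B)): towers=[A/C/D; B/E] holding=-
step 4 (unstack(D, C)): towers=[A/C; B/E] holding=D
step 5 (putdown(D)): towers=[A/C; B/E; D] holding=-
step 6 (unstack(C, A)): towers=[A; B/E; D] holding=C
step 7 (putdown(C)): towers=[A; B/E; C; D] holding=-

towers=[A; B/E; C; D] holding=-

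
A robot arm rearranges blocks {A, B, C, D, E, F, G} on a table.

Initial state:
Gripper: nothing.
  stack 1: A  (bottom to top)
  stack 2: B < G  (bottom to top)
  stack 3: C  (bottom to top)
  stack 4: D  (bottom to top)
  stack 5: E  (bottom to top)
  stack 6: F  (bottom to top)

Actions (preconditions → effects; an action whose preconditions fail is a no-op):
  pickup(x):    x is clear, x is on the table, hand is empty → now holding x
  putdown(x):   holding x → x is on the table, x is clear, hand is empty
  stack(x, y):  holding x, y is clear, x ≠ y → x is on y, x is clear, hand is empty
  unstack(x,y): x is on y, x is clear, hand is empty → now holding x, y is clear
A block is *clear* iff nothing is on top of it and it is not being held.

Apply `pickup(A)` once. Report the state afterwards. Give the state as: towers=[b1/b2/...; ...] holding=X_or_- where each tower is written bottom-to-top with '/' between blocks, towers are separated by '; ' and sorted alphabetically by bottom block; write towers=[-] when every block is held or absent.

before: towers=[A; B/G; C; D; E; F] holding=-
pre[pickup(A)]: clear(A) yes, ontable(A) yes, handempty yes
all met → apply pickup(A)
after:  towers=[B/G; C; D; E; F] holding=A

towers=[B/G; C; D; E; F] holding=A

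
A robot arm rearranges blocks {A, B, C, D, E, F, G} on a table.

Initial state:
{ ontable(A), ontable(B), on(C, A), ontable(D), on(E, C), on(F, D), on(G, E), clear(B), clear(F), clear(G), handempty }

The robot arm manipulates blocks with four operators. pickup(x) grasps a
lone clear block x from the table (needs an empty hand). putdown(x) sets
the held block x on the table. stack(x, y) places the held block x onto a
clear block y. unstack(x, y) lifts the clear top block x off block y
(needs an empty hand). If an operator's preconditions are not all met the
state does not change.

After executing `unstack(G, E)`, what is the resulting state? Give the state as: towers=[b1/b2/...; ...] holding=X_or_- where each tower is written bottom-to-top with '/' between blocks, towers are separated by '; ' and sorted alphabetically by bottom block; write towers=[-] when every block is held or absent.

towers=[A/C/E; B; D/F] holding=G

before: towers=[A/C/E/G; B; D/F] holding=-
pre[unstack(G, E)]: on(G,E) ok, clear(G) ok, handempty ok
all met → apply unstack(G, E)
after:  towers=[A/C/E; B; D/F] holding=G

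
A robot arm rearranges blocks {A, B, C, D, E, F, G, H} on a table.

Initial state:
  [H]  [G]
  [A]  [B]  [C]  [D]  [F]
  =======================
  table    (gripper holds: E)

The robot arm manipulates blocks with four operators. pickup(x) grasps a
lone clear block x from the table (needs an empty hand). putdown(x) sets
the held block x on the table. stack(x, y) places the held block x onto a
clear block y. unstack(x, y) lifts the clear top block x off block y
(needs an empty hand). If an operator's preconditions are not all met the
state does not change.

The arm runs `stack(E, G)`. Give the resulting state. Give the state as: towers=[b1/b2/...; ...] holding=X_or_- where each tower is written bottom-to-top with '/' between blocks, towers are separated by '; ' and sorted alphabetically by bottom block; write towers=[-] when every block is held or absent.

before: towers=[A/H; B/G; C; D; F] holding=E
pre[stack(E, G)]: holding(E) yes, clear(G) yes, E≠G yes
all met → apply stack(E, G)
after:  towers=[A/H; B/G/E; C; D; F] holding=-

towers=[A/H; B/G/E; C; D; F] holding=-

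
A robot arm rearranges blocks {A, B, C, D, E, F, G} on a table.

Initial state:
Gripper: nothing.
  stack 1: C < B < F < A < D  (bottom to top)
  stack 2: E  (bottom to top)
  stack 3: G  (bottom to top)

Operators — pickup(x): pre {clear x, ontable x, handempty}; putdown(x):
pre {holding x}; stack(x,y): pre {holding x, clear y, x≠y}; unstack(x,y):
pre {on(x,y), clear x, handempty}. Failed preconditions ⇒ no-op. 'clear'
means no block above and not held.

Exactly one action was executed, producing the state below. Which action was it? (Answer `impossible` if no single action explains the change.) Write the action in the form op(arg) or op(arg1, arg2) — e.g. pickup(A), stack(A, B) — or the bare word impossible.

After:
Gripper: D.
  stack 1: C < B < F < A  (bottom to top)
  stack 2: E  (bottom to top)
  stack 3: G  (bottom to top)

unstack(D, A)

target: towers=[C/B/F/A; E; G] holding=D
         pickup(G) → towers=[C/B/F/A/D; E] holding=G
     unstack(D, A) → towers=[C/B/F/A; E; G] holding=D  ← match
         pickup(E) → towers=[C/B/F/A/D; G] holding=E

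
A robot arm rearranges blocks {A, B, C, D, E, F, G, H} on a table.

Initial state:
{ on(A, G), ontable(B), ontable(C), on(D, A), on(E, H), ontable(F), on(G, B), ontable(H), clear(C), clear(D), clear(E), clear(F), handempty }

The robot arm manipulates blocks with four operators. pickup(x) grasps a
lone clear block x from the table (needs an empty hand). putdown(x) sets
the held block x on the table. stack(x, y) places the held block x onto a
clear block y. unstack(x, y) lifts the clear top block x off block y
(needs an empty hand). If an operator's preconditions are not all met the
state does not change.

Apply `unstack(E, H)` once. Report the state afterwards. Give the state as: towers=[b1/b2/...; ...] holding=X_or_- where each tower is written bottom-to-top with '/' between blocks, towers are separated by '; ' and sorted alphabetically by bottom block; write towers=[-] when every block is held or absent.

before: towers=[B/G/A/D; C; F; H/E] holding=-
pre[unstack(E, H)]: on(E,H) yes, clear(E) yes, handempty yes
all met → apply unstack(E, H)
after:  towers=[B/G/A/D; C; F; H] holding=E

towers=[B/G/A/D; C; F; H] holding=E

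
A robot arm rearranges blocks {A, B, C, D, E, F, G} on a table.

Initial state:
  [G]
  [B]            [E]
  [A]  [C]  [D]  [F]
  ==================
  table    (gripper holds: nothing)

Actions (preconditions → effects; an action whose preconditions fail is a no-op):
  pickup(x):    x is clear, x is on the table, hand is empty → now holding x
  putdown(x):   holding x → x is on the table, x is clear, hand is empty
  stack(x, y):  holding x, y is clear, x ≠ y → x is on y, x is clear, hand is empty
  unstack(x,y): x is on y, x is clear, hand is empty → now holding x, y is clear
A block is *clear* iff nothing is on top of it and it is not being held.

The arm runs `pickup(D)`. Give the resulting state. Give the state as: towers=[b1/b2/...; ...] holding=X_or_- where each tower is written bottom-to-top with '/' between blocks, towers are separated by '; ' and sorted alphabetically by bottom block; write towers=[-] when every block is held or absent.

towers=[A/B/G; C; F/E] holding=D

before: towers=[A/B/G; C; D; F/E] holding=-
pre[pickup(D)]: clear(D) ✓, ontable(D) ✓, handempty ✓
all met → apply pickup(D)
after:  towers=[A/B/G; C; F/E] holding=D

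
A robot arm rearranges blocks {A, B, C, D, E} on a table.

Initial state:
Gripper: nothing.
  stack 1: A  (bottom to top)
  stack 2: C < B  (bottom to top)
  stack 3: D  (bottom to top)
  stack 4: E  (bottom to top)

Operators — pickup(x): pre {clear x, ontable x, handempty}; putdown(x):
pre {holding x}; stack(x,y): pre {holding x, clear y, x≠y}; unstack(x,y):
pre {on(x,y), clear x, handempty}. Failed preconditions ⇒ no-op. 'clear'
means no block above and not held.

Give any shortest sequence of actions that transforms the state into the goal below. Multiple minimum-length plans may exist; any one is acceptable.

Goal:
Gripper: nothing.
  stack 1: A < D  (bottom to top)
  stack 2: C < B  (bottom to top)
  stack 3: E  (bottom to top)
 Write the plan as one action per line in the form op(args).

step 1 (pickup(D)): towers=[A; C/B; E] holding=D
step 2 (stack(D, A)): towers=[A/D; C/B; E] holding=-
goal check: towers=[A/D; C/B; E] holding=- — reached (length 2, optimal by BFS)

pickup(D)
stack(D, A)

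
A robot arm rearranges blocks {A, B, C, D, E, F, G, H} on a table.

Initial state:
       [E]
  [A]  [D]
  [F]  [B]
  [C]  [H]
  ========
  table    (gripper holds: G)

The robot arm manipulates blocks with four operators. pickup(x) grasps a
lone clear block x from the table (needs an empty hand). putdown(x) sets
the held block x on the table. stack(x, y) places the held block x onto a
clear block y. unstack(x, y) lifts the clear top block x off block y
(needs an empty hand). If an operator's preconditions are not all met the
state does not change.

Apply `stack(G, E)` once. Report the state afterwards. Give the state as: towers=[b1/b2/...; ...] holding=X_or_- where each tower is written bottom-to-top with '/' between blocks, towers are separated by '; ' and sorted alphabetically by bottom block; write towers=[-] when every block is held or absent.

towers=[C/F/A; H/B/D/E/G] holding=-

before: towers=[C/F/A; H/B/D/E] holding=G
pre[stack(G, E)]: holding(G) ✓, clear(E) ✓, G≠E ✓
all met → apply stack(G, E)
after:  towers=[C/F/A; H/B/D/E/G] holding=-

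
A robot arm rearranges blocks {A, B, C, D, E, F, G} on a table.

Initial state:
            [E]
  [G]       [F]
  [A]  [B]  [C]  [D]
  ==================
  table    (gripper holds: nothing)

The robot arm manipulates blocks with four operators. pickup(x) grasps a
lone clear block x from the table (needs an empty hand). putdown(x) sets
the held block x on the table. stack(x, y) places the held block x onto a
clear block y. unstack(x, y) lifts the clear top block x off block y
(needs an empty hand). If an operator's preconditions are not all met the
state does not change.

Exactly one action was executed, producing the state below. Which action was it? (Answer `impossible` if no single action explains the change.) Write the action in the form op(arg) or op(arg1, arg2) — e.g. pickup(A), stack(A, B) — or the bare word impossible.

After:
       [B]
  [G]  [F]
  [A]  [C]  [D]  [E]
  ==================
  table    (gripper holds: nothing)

target: towers=[A/G; C/F/B; D; E] holding=-
         pickup(B) → towers=[A/G; C/F/E; D] holding=B
     unstack(G, A) → towers=[A; B; C/F/E; D] holding=G
         pickup(D) → towers=[A/G; B; C/F/E] holding=D
     unstack(E, F) → towers=[A/G; B; C/F; D] holding=E
none of the 4 applicable actions match → impossible

impossible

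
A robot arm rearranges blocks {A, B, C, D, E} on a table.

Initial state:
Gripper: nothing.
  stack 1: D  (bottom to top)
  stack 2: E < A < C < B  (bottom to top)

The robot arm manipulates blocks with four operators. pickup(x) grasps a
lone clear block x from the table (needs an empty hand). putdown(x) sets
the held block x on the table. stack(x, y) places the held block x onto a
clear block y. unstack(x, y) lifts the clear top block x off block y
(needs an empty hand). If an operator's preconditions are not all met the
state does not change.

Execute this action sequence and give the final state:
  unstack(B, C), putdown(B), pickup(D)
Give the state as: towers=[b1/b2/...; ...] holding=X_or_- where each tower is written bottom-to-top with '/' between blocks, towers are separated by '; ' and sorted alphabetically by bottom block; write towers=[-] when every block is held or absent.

step 1 (unstack(B, C)): towers=[D; E/A/C] holding=B
step 2 (putdown(B)): towers=[B; D; E/A/C] holding=-
step 3 (pickup(D)): towers=[B; E/A/C] holding=D

towers=[B; E/A/C] holding=D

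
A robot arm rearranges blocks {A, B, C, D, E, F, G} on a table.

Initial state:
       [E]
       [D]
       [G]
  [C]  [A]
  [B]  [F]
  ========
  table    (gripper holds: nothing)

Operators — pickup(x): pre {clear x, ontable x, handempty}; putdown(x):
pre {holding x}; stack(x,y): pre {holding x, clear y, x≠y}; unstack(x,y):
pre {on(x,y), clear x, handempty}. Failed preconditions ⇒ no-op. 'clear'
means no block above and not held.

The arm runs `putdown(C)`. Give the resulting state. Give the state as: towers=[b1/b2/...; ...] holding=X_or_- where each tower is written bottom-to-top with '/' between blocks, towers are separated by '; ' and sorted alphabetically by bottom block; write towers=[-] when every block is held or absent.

before: towers=[B/C; F/A/G/D/E] holding=-
pre[putdown(C)]: holding(C) ✗
holding(C) unmet → putdown(C) is a no-op
after:  towers=[B/C; F/A/G/D/E] holding=-

towers=[B/C; F/A/G/D/E] holding=-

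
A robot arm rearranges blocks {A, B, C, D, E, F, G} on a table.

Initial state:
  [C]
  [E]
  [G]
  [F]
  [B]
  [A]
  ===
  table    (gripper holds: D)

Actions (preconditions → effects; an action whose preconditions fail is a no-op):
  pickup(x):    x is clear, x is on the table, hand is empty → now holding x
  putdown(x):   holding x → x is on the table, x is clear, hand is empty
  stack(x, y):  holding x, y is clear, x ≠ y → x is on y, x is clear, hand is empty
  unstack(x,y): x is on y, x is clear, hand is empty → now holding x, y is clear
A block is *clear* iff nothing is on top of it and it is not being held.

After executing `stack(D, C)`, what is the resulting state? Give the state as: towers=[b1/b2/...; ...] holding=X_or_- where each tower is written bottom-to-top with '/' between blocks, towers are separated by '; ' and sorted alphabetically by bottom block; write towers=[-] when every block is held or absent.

before: towers=[A/B/F/G/E/C] holding=D
pre[stack(D, C)]: holding(D) ✓, clear(C) ✓, D≠C ✓
all met → apply stack(D, C)
after:  towers=[A/B/F/G/E/C/D] holding=-

towers=[A/B/F/G/E/C/D] holding=-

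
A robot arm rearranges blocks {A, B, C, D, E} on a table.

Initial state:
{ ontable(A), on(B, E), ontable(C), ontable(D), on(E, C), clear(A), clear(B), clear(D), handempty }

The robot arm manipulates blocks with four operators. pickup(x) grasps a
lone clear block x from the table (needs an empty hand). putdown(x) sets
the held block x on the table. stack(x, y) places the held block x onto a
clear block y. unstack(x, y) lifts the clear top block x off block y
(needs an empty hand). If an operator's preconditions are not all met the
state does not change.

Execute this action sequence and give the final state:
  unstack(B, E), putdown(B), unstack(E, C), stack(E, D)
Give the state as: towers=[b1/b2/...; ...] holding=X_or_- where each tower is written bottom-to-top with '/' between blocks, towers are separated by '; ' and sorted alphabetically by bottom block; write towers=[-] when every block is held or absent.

step 1 (unstack(B, E)): towers=[A; C/E; D] holding=B
step 2 (putdown(B)): towers=[A; B; C/E; D] holding=-
step 3 (unstack(E, C)): towers=[A; B; C; D] holding=E
step 4 (stack(E, D)): towers=[A; B; C; D/E] holding=-

towers=[A; B; C; D/E] holding=-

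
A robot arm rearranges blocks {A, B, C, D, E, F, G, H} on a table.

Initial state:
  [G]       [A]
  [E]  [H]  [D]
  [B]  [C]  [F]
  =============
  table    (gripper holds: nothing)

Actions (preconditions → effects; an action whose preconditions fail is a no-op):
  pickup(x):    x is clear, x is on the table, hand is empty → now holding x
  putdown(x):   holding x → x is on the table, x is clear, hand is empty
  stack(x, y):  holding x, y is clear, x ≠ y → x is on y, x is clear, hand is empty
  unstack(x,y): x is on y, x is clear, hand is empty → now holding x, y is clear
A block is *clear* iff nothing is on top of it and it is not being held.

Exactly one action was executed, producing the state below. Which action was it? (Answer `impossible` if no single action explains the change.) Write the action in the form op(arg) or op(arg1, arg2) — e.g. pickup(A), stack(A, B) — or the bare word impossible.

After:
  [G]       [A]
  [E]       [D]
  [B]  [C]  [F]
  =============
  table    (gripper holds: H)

unstack(H, C)

target: towers=[B/E/G; C; F/D/A] holding=H
     unstack(G, E) → towers=[B/E; C/H; F/D/A] holding=G
     unstack(A, D) → towers=[B/E/G; C/H; F/D] holding=A
     unstack(H, C) → towers=[B/E/G; C; F/D/A] holding=H  ← match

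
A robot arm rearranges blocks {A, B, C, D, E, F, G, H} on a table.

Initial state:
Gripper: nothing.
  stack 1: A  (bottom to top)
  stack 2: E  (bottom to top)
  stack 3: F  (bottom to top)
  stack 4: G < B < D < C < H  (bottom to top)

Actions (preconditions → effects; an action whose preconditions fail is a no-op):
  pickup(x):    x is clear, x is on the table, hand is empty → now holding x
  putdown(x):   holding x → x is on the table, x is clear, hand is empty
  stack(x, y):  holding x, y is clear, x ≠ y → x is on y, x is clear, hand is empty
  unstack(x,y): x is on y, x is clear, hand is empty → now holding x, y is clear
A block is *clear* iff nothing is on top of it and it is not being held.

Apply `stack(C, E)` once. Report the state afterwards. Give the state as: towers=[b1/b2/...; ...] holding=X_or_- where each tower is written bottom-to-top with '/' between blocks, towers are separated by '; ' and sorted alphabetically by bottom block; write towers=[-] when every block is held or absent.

towers=[A; E; F; G/B/D/C/H] holding=-

before: towers=[A; E; F; G/B/D/C/H] holding=-
pre[stack(C, E)]: holding(C) ✗, clear(E) ✓, C≠E ✓
holding(C) unmet → stack(C, E) is a no-op
after:  towers=[A; E; F; G/B/D/C/H] holding=-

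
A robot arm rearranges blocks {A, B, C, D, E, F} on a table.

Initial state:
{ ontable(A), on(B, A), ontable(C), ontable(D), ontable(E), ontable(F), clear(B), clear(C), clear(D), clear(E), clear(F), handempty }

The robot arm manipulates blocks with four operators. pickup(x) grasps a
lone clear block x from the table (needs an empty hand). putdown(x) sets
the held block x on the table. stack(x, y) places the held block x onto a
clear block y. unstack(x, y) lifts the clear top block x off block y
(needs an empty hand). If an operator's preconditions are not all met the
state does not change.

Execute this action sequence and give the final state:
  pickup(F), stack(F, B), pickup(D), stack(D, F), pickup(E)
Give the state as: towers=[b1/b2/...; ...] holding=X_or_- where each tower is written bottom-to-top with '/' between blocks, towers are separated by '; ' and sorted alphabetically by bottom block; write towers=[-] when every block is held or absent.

step 1 (pickup(F)): towers=[A/B; C; D; E] holding=F
step 2 (stack(F, B)): towers=[A/B/F; C; D; E] holding=-
step 3 (pickup(D)): towers=[A/B/F; C; E] holding=D
step 4 (stack(D, F)): towers=[A/B/F/D; C; E] holding=-
step 5 (pickup(E)): towers=[A/B/F/D; C] holding=E

towers=[A/B/F/D; C] holding=E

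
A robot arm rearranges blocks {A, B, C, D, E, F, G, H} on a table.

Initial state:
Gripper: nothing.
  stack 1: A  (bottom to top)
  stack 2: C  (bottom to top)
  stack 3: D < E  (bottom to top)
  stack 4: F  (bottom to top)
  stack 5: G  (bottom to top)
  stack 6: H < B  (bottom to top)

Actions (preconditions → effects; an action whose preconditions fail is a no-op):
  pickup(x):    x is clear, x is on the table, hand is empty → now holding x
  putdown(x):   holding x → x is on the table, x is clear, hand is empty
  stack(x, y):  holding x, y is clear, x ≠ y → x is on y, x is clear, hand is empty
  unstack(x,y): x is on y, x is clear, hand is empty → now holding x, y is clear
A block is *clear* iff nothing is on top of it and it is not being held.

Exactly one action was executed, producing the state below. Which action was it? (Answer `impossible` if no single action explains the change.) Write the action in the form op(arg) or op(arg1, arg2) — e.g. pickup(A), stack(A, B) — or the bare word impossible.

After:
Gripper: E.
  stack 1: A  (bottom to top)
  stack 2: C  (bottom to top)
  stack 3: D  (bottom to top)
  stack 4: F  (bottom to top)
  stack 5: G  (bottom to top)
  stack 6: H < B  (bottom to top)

target: towers=[A; C; D; F; G; H/B] holding=E
         pickup(G) → towers=[A; C; D/E; F; H/B] holding=G
         pickup(A) → towers=[C; D/E; F; G; H/B] holding=A
     unstack(E, D) → towers=[A; C; D; F; G; H/B] holding=E  ← match
     unstack(B, H) → towers=[A; C; D/E; F; G; H] holding=B
         pickup(F) → towers=[A; C; D/E; G; H/B] holding=F
         pickup(C) → towers=[A; D/E; F; G; H/B] holding=C

unstack(E, D)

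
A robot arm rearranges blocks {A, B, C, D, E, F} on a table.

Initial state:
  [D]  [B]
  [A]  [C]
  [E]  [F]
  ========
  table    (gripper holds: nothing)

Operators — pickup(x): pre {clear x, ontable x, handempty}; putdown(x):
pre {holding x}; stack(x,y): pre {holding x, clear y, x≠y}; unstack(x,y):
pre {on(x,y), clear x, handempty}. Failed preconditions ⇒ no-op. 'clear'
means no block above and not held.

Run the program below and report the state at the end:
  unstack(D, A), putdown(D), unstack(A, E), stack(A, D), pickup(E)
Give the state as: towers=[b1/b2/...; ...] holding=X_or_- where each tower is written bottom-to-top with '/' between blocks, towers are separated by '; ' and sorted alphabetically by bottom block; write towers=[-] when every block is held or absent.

step 1 (unstack(D, A)): towers=[E/A; F/C/B] holding=D
step 2 (putdown(D)): towers=[D; E/A; F/C/B] holding=-
step 3 (unstack(A, E)): towers=[D; E; F/C/B] holding=A
step 4 (stack(A, D)): towers=[D/A; E; F/C/B] holding=-
step 5 (pickup(E)): towers=[D/A; F/C/B] holding=E

towers=[D/A; F/C/B] holding=E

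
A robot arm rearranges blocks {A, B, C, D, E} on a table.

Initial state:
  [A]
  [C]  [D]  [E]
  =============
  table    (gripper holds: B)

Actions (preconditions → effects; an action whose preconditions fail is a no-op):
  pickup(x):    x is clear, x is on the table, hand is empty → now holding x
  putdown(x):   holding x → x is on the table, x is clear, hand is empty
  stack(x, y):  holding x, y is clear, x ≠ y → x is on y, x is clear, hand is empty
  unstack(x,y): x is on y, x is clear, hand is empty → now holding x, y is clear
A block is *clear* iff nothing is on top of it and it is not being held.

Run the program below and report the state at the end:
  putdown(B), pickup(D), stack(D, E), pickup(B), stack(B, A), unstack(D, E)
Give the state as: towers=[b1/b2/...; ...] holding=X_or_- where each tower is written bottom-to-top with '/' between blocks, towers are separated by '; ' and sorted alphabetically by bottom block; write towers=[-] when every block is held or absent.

towers=[C/A/B; E] holding=D

step 1 (putdown(B)): towers=[B; C/A; D; E] holding=-
step 2 (pickup(D)): towers=[B; C/A; E] holding=D
step 3 (stack(D, E)): towers=[B; C/A; E/D] holding=-
step 4 (pickup(B)): towers=[C/A; E/D] holding=B
step 5 (stack(B, A)): towers=[C/A/B; E/D] holding=-
step 6 (unstack(D, E)): towers=[C/A/B; E] holding=D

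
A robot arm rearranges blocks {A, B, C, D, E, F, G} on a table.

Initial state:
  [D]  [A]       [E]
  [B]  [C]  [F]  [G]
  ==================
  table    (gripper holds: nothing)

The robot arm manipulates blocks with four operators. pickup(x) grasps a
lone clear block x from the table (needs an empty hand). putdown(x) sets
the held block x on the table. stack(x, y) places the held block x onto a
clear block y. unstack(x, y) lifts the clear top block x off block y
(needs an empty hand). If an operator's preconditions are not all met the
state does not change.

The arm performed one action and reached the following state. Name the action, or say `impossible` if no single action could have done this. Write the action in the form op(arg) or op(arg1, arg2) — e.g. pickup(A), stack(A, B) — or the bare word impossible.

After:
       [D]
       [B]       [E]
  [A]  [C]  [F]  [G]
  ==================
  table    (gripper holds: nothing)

impossible

target: towers=[A; C/B/D; F; G/E] holding=-
         pickup(F) → towers=[B/D; C/A; G/E] holding=F
     unstack(D, B) → towers=[B; C/A; F; G/E] holding=D
     unstack(A, C) → towers=[B/D; C; F; G/E] holding=A
     unstack(E, G) → towers=[B/D; C/A; F; G] holding=E
none of the 4 applicable actions match → impossible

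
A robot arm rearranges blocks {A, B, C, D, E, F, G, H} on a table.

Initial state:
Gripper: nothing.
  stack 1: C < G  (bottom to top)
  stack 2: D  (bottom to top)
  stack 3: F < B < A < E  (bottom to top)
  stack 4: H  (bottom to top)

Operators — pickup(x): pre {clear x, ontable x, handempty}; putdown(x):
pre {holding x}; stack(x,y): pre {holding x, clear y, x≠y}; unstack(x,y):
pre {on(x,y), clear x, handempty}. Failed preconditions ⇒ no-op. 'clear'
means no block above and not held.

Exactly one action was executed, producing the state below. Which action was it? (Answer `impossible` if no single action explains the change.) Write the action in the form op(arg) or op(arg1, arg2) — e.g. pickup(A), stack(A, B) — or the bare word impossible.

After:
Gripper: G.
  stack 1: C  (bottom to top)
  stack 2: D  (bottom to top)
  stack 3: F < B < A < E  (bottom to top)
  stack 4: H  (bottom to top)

target: towers=[C; D; F/B/A/E; H] holding=G
     unstack(G, C) → towers=[C; D; F/B/A/E; H] holding=G  ← match
     unstack(E, A) → towers=[C/G; D; F/B/A; H] holding=E
         pickup(H) → towers=[C/G; D; F/B/A/E] holding=H
         pickup(D) → towers=[C/G; F/B/A/E; H] holding=D

unstack(G, C)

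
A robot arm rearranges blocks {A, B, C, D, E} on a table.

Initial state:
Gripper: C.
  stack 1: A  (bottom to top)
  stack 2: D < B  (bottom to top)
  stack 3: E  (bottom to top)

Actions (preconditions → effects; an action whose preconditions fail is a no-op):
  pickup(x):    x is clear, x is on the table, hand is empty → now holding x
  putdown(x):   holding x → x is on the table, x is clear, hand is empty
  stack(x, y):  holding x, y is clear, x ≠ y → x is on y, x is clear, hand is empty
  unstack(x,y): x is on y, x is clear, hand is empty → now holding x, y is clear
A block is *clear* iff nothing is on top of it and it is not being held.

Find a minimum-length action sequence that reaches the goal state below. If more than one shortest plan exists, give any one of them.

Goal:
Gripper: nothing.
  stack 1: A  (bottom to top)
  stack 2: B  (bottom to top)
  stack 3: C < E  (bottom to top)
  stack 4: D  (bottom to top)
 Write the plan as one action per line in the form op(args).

step 1 (putdown(C)): towers=[A; C; D/B; E] holding=-
step 2 (unstack(B, D)): towers=[A; C; D; E] holding=B
step 3 (putdown(B)): towers=[A; B; C; D; E] holding=-
step 4 (pickup(E)): towers=[A; B; C; D] holding=E
step 5 (stack(E, C)): towers=[A; B; C/E; D] holding=-
goal check: towers=[A; B; C/E; D] holding=- — reached (length 5, optimal by BFS)

putdown(C)
unstack(B, D)
putdown(B)
pickup(E)
stack(E, C)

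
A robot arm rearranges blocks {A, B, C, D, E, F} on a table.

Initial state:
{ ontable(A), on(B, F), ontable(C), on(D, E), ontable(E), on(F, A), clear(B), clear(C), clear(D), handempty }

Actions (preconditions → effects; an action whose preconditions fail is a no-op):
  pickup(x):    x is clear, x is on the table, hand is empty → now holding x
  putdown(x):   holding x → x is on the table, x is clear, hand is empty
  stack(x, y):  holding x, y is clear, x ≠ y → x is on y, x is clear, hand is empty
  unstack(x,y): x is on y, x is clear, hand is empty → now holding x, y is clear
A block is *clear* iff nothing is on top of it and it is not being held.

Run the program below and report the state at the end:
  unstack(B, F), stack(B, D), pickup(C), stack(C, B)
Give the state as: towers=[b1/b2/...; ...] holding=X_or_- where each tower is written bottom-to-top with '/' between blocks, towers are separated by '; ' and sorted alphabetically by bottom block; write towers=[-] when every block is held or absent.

towers=[A/F; E/D/B/C] holding=-

step 1 (unstack(B, F)): towers=[A/F; C; E/D] holding=B
step 2 (stack(B, D)): towers=[A/F; C; E/D/B] holding=-
step 3 (pickup(C)): towers=[A/F; E/D/B] holding=C
step 4 (stack(C, B)): towers=[A/F; E/D/B/C] holding=-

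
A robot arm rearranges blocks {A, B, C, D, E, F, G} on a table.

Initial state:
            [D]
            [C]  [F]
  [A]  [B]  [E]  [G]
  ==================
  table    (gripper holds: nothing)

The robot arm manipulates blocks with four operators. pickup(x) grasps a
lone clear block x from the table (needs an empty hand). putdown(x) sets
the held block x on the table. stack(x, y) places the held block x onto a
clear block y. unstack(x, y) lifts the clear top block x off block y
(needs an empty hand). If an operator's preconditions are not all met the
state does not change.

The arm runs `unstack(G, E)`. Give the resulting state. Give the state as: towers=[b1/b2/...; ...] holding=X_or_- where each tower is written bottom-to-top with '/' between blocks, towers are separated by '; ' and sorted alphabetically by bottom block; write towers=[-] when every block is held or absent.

towers=[A; B; E/C/D; G/F] holding=-

before: towers=[A; B; E/C/D; G/F] holding=-
pre[unstack(G, E)]: on(G,E) no, clear(G) no, handempty yes
on(G,E), clear(G) unmet → unstack(G, E) is a no-op
after:  towers=[A; B; E/C/D; G/F] holding=-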